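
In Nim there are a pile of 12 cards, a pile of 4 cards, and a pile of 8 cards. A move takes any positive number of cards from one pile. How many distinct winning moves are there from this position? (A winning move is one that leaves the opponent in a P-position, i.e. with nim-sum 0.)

0

Compute the nim-sum pairwise:
12 ⊕ 4 = 8
8 ⊕ 8 = 0
The nim-sum is already 0, so every move leaves a nonzero nim-sum — there are no winning moves.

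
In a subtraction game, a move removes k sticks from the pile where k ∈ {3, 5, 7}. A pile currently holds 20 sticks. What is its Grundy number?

0

Build the Grundy sequence with g(k) = mex{g(k−s) : s ∈ {3, 5, 7}, s ≤ k}:
k:     0  1  2  3  4  5  6  7  8  9 10 11 12 13 14 15 16 17 18 19 20
g(k):  0  0  0  1  1  1  2  2  2  3  0  0  0  1  1  1  2  2  2  3  0
So g(20) = 0.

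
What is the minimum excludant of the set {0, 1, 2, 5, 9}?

3

The values 0, 1, 2 are all present; 3 is the first non-negative integer missing from the set.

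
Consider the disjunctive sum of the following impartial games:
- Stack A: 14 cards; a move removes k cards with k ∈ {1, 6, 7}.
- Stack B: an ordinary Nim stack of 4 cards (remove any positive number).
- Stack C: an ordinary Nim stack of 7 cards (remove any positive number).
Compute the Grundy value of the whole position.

3

Grundy values for stack A (subtraction set {1, 6, 7}):
g(0) = mex{} = 0
g(1) = mex{0} = 1
g(2) = mex{1} = 0
g(3) = mex{0} = 1
g(4) = mex{1} = 0
g(5) = mex{0} = 1
g(6) = mex{0,1} = 2
g(7) = mex{0,1,2} = 3
g(8) = mex{0,1,3} = 2
g(9) = mex{0,1,2} = 3
g(10) = mex{0,1,3} = 2
g(11) = mex{0,1,2} = 3
g(12) = mex{1,2,3} = 0
g(13) = mex{0,2,3} = 1
g(14) = mex{1,2,3} = 0
So g(14) = 0.
Stack B is a plain Nim stack of size 4, so its Grundy value is 4.
Stack C is a plain Nim stack of size 7, so its Grundy value is 7.
The value of a disjunctive sum is the nim-sum of the parts.
Combined value = 0 ⊕ 4 ⊕ 7 = 3.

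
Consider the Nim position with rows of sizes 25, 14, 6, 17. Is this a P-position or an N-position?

P-position

In binary:
  11001  (25)
  01110  (14)
  00110  (6)
  10001  (17)
  -----
  00000  (0)
The nim-sum is 0, so this is a P-position: the player to move is in a losing position under optimal play.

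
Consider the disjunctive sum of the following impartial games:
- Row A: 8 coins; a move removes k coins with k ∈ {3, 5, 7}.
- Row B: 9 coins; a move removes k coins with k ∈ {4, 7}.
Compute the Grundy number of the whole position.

For row A, compute g(0), g(1), … with moves {3, 5, 7}:
k:     0  1  2  3  4  5  6  7  8
g(k):  0  0  0  1  1  1  2  2  2
So g(8) = 2.
Build the Grundy sequence for row B with g(k) = mex{g(k−s) : s ∈ {4, 7}, s ≤ k}:
g(0) = mex{} = 0
g(1) = mex{} = 0
g(2) = mex{} = 0
g(3) = mex{} = 0
g(4) = mex{0} = 1
g(5) = mex{0} = 1
g(6) = mex{0} = 1
g(7) = mex{0} = 1
g(8) = mex{0,1} = 2
g(9) = mex{0,1} = 2
So g(9) = 2.
The value of a disjunctive sum is the nim-sum of the parts.
Combined value = 2 ⊕ 2 = 0.

0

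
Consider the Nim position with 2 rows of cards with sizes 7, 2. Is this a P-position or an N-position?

N-position

Nim-sum: 7 XOR 2 = 5.
The nim-sum is 5 ≠ 0, so this is an N-position: the player to move can win.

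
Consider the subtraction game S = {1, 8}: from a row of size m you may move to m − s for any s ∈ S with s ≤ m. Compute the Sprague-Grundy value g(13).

0

Compute g(0), g(1), … for moves {1, 8}:
k:     0  1  2  3  4  5  6  7  8  9 10 11 12 13
g(k):  0  1  0  1  0  1  0  1  2  0  1  0  1  0
So g(13) = 0.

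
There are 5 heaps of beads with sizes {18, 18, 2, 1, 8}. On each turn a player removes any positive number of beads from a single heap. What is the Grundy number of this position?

11

Nim-sum: 18 ⊕ 18 ⊕ 2 ⊕ 1 ⊕ 8 = 11.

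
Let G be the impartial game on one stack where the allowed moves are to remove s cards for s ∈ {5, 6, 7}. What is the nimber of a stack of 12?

Grundy values for subtraction set {5, 6, 7}:
g(0) = mex{} = 0
g(1) = mex{} = 0
g(2) = mex{} = 0
g(3) = mex{} = 0
g(4) = mex{} = 0
g(5) = mex{0} = 1
g(6) = mex{0} = 1
g(7) = mex{0} = 1
g(8) = mex{0} = 1
g(9) = mex{0} = 1
g(10) = mex{0,1} = 2
g(11) = mex{0,1} = 2
g(12) = mex{1} = 0
So g(12) = 0.

0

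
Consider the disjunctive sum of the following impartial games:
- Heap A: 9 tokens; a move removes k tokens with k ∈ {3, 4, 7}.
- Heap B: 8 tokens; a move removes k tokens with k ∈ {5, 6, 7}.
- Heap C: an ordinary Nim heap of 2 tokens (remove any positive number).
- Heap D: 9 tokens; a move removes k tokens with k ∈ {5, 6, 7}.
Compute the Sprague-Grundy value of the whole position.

1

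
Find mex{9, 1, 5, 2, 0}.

The values 0, 1, 2 are all present; 3 is the first non-negative integer missing from the set.

3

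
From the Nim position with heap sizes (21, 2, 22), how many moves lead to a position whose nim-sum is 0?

Nim-sum: 21 XOR 2 XOR 22 = 1.
The overall nim-sum is X = 1. A heap of size p has a winning move iff p XOR X < p (reduce it to p XOR X).
  21: 21 XOR 1 = 20 < 21 — winning move (to 20).
  2: 2 XOR 1 = 3 ≥ 2 — no move.
  22: 22 XOR 1 = 23 ≥ 22 — no move.
That gives 1 winning move.

1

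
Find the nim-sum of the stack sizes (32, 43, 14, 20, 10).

27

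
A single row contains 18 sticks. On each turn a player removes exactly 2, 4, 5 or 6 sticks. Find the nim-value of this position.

1

Grundy values for subtraction set {2, 4, 5, 6}:
k:     0  1  2  3  4  5  6  7  8  9 10 11 12 13 14 15 16 17 18
g(k):  0  0  1  1  2  2  3  3  0  0  1  1  2  2  3  3  0  0  1
So g(18) = 1.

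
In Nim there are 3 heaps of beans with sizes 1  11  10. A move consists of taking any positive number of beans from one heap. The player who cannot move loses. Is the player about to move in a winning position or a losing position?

Nim-sum: 1 ^ 11 ^ 10 = 0.
The nim-sum is 0, so this is a P-position: the player to move is in a losing position under optimal play.

Losing position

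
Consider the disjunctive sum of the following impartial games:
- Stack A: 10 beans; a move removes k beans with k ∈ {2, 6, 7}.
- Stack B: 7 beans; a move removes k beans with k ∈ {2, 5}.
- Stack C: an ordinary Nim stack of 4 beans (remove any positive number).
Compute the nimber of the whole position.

7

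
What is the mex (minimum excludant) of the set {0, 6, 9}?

1

0 is in the set but 1 is not, so the mex is 1.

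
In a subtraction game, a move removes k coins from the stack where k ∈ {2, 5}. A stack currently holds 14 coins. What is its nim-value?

0

Grundy values for subtraction set {2, 5}:
g(0) = mex{} = 0
g(1) = mex{} = 0
g(2) = mex{0} = 1
g(3) = mex{0} = 1
g(4) = mex{1} = 0
g(5) = mex{0,1} = 2
g(6) = mex{0} = 1
g(7) = mex{1,2} = 0
g(8) = mex{1} = 0
g(9) = mex{0} = 1
g(10) = mex{0,2} = 1
g(11) = mex{1} = 0
g(12) = mex{0,1} = 2
g(13) = mex{0} = 1
g(14) = mex{1,2} = 0
So g(14) = 0.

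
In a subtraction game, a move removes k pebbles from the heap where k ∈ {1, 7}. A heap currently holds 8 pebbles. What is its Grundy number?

0

Build the Grundy sequence with g(k) = mex{g(k−s) : s ∈ {1, 7}, s ≤ k}:
g(0) = mex{} = 0
g(1) = mex{0} = 1
g(2) = mex{1} = 0
g(3) = mex{0} = 1
g(4) = mex{1} = 0
g(5) = mex{0} = 1
g(6) = mex{1} = 0
g(7) = mex{0} = 1
g(8) = mex{1} = 0
So g(8) = 0.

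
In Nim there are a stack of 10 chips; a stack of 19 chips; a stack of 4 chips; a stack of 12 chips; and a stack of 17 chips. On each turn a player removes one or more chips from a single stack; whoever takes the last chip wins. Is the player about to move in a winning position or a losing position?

Write each in binary and XOR column by column:
  01010  (10)
  10011  (19)
  00100  (4)
  01100  (12)
  10001  (17)
  -----
  00000  (0)
The nim-sum is 0, so this is a P-position: the player to move is in a losing position under optimal play.

Losing position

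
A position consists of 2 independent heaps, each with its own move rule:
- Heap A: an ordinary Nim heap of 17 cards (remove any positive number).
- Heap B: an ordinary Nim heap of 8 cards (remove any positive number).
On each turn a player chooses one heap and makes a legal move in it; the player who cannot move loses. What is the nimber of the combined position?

25

Heap A is a plain Nim heap of size 17, so its Grundy value is 17.
Heap B is a plain Nim heap of size 8, so its Grundy value is 8.
The value of a disjunctive sum is the nim-sum of the parts.
Combined value = 17 ⊕ 8 = 25.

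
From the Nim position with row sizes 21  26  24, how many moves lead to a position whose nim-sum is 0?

3

Bitwise XOR of the heap sizes:
  10101  (21)
  11010  (26)
  11000  (24)
  -----
  10111  (23)
The overall nim-sum is X = 23. A row of size p has a winning move iff p XOR X < p (reduce it to p XOR X).
  21: 21 XOR 23 = 2 < 21 — winning move (to 2).
  26: 26 XOR 23 = 13 < 26 — winning move (to 13).
  24: 24 XOR 23 = 15 < 24 — winning move (to 15).
That gives 3 winning moves.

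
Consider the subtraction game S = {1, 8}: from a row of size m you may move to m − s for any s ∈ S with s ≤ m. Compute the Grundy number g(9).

0

Grundy values for subtraction set {1, 8}:
g(0) = mex{} = 0
g(1) = mex{0} = 1
g(2) = mex{1} = 0
g(3) = mex{0} = 1
g(4) = mex{1} = 0
g(5) = mex{0} = 1
g(6) = mex{1} = 0
g(7) = mex{0} = 1
g(8) = mex{0,1} = 2
g(9) = mex{1,2} = 0
So g(9) = 0.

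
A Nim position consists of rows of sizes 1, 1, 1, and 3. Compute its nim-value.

Compute the nim-sum pairwise:
1 XOR 1 = 0
0 XOR 1 = 1
1 XOR 3 = 2

2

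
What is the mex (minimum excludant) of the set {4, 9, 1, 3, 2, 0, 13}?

5

The values 0, 1, 2, 3, 4 are all present; 5 is the first non-negative integer missing from the set.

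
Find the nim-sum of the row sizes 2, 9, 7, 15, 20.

Compute the nim-sum pairwise:
2 ^ 9 = 11
11 ^ 7 = 12
12 ^ 15 = 3
3 ^ 20 = 23

23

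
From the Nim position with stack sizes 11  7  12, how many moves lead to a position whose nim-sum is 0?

0

Compute the nim-sum pairwise:
11 XOR 7 = 12
12 XOR 12 = 0
The nim-sum is already 0, so every move leaves a nonzero nim-sum — there are no winning moves.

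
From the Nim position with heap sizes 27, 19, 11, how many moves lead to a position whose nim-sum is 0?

3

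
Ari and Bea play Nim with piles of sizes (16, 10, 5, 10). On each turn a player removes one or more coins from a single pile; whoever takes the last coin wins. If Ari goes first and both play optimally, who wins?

Ari wins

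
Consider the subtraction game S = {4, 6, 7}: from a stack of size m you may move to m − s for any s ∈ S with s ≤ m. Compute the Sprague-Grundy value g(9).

Grundy values for subtraction set {4, 6, 7}:
k:     0  1  2  3  4  5  6  7  8  9
g(k):  0  0  0  0  1  1  1  1  2  2
So g(9) = 2.

2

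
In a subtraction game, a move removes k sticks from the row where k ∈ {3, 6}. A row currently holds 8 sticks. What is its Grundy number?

2

Compute g(0), g(1), … for moves {3, 6}:
g(0) = mex{} = 0
g(1) = mex{} = 0
g(2) = mex{} = 0
g(3) = mex{0} = 1
g(4) = mex{0} = 1
g(5) = mex{0} = 1
g(6) = mex{0,1} = 2
g(7) = mex{0,1} = 2
g(8) = mex{0,1} = 2
So g(8) = 2.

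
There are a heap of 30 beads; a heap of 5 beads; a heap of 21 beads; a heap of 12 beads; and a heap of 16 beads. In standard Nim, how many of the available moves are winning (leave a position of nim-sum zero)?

3

Compute the nim-sum pairwise:
30 ^ 5 = 27
27 ^ 21 = 14
14 ^ 12 = 2
2 ^ 16 = 18
The overall nim-sum is X = 18. A heap of size p has a winning move iff p XOR X < p (reduce it to p XOR X).
  30: 30 XOR 18 = 12 < 30 — winning move (to 12).
  5: 5 XOR 18 = 23 ≥ 5 — no move.
  21: 21 XOR 18 = 7 < 21 — winning move (to 7).
  12: 12 XOR 18 = 30 ≥ 12 — no move.
  16: 16 XOR 18 = 2 < 16 — winning move (to 2).
That gives 3 winning moves.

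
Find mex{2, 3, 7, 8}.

0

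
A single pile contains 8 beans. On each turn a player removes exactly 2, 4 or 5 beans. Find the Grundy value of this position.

0

Grundy values for subtraction set {2, 4, 5}:
k:     0  1  2  3  4  5  6  7  8
g(k):  0  0  1  1  2  2  3  0  0
So g(8) = 0.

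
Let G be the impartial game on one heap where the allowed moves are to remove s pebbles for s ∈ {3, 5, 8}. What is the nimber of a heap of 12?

Compute g(0), g(1), … for moves {3, 5, 8}:
g(0) = mex{} = 0
g(1) = mex{} = 0
g(2) = mex{} = 0
g(3) = mex{0} = 1
g(4) = mex{0} = 1
g(5) = mex{0} = 1
g(6) = mex{0,1} = 2
g(7) = mex{0,1} = 2
g(8) = mex{0,1} = 2
g(9) = mex{0,1,2} = 3
g(10) = mex{0,1,2} = 3
g(11) = mex{1,2} = 0
g(12) = mex{1,2,3} = 0
So g(12) = 0.

0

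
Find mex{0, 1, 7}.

2

The values 0, 1 are all present; 2 is the first non-negative integer missing from the set.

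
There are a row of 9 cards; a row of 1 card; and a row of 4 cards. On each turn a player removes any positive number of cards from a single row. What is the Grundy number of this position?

Compute the nim-sum pairwise:
9 ^ 1 = 8
8 ^ 4 = 12

12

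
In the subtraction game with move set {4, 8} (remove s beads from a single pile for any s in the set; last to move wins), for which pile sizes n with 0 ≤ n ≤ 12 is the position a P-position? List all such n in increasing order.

0, 1, 2, 3, 12

Build the Grundy sequence with g(k) = mex{g(k−s) : s ∈ {4, 8}, s ≤ k}:
k:     0  1  2  3  4  5  6  7  8  9 10 11 12
g(k):  0  0  0  0  1  1  1  1  2  2  2  2  0
The P-positions (g = 0) in 0..12 are 0, 1, 2, 3, 12.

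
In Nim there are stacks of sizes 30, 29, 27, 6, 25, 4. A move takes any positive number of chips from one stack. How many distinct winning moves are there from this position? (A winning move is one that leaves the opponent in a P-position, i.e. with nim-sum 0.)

3

Compute the nim-sum pairwise:
30 ^ 29 = 3
3 ^ 27 = 24
24 ^ 6 = 30
30 ^ 25 = 7
7 ^ 4 = 3
The overall nim-sum is X = 3. A stack of size p has a winning move iff p XOR X < p (reduce it to p XOR X).
  30: 30 XOR 3 = 29 < 30 — winning move (to 29).
  29: 29 XOR 3 = 30 ≥ 29 — no move.
  27: 27 XOR 3 = 24 < 27 — winning move (to 24).
  6: 6 XOR 3 = 5 < 6 — winning move (to 5).
  25: 25 XOR 3 = 26 ≥ 25 — no move.
  4: 4 XOR 3 = 7 ≥ 4 — no move.
That gives 3 winning moves.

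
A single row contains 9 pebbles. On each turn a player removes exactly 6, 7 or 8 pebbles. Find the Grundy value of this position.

1

Compute g(0), g(1), … for moves {6, 7, 8}:
g(0) = mex{} = 0
g(1) = mex{} = 0
g(2) = mex{} = 0
g(3) = mex{} = 0
g(4) = mex{} = 0
g(5) = mex{} = 0
g(6) = mex{0} = 1
g(7) = mex{0} = 1
g(8) = mex{0} = 1
g(9) = mex{0} = 1
So g(9) = 1.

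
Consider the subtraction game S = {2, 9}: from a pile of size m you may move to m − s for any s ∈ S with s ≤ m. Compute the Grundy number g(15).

0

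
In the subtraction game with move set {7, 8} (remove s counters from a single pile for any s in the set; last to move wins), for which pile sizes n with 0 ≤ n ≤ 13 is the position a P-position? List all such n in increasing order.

0, 1, 2, 3, 4, 5, 6

Grundy values for subtraction set {7, 8}:
k:     0  1  2  3  4  5  6  7  8  9 10 11 12 13
g(k):  0  0  0  0  0  0  0  1  1  1  1  1  1  1
The P-positions (g = 0) in 0..13 are 0, 1, 2, 3, 4, 5, 6.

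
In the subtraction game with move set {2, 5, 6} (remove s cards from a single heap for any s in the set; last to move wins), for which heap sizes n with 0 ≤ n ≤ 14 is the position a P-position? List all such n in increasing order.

0, 1, 4, 8, 11, 12

Build the Grundy sequence with g(k) = mex{g(k−s) : s ∈ {2, 5, 6}, s ≤ k}:
g(0) = mex{} = 0
g(1) = mex{} = 0
g(2) = mex{0} = 1
g(3) = mex{0} = 1
g(4) = mex{1} = 0
g(5) = mex{0,1} = 2
g(6) = mex{0} = 1
g(7) = mex{0,1,2} = 3
g(8) = mex{1} = 0
g(9) = mex{0,1,3} = 2
g(10) = mex{0,2} = 1
g(11) = mex{1,2} = 0
g(12) = mex{1,3} = 0
g(13) = mex{0,3} = 1
g(14) = mex{0,2} = 1
The P-positions (g = 0) in 0..14 are 0, 1, 4, 8, 11, 12.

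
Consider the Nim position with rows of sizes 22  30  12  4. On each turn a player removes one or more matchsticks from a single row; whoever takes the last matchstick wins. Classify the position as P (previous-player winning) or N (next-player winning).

Nim-sum: 22 ⊕ 30 ⊕ 12 ⊕ 4 = 0.
The nim-sum is 0, so this is a P-position: the player to move is in a losing position under optimal play.

P-position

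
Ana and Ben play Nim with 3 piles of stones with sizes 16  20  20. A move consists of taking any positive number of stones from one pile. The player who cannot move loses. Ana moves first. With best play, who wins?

Ana wins

Bitwise XOR of the heap sizes:
  10000  (16)
  10100  (20)
  10100  (20)
  -----
  10000  (16)
The nim-sum is 16 ≠ 0, so this is an N-position: the player to move can win; Ana has a winning move.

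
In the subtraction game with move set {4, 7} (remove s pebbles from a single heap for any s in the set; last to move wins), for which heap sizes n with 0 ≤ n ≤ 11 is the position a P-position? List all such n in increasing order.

0, 1, 2, 3, 11

Compute g(0), g(1), … for moves {4, 7}:
g(0) = mex{} = 0
g(1) = mex{} = 0
g(2) = mex{} = 0
g(3) = mex{} = 0
g(4) = mex{0} = 1
g(5) = mex{0} = 1
g(6) = mex{0} = 1
g(7) = mex{0} = 1
g(8) = mex{0,1} = 2
g(9) = mex{0,1} = 2
g(10) = mex{0,1} = 2
g(11) = mex{1} = 0
The P-positions (g = 0) in 0..11 are 0, 1, 2, 3, 11.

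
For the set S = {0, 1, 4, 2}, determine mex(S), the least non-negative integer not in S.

The values 0, 1, 2 are all present; 3 is the first non-negative integer missing from the set.

3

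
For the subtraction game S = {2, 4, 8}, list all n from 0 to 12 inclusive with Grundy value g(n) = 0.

Grundy values for subtraction set {2, 4, 8}:
g(0) = mex{} = 0
g(1) = mex{} = 0
g(2) = mex{0} = 1
g(3) = mex{0} = 1
g(4) = mex{0,1} = 2
g(5) = mex{0,1} = 2
g(6) = mex{1,2} = 0
g(7) = mex{1,2} = 0
g(8) = mex{0,2} = 1
g(9) = mex{0,2} = 1
g(10) = mex{0,1} = 2
g(11) = mex{0,1} = 2
g(12) = mex{1,2} = 0
The P-positions (g = 0) in 0..12 are 0, 1, 6, 7, 12.

0, 1, 6, 7, 12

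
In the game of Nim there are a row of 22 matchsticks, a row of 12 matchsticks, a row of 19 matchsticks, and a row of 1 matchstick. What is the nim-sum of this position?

8

Nim-sum: 22 ^ 12 ^ 19 ^ 1 = 8.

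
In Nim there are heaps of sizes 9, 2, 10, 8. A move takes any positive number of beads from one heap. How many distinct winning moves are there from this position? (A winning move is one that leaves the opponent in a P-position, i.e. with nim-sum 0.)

Compute the nim-sum pairwise:
9 XOR 2 = 11
11 XOR 10 = 1
1 XOR 8 = 9
The overall nim-sum is X = 9. A heap of size p has a winning move iff p XOR X < p (reduce it to p XOR X).
  9: 9 XOR 9 = 0 < 9 — winning move (to 0).
  2: 2 XOR 9 = 11 ≥ 2 — no move.
  10: 10 XOR 9 = 3 < 10 — winning move (to 3).
  8: 8 XOR 9 = 1 < 8 — winning move (to 1).
That gives 3 winning moves.

3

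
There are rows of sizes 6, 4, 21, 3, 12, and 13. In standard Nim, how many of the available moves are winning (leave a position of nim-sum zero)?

Bitwise XOR of the heap sizes:
  00110  (6)
  00100  (4)
  10101  (21)
  00011  (3)
  01100  (12)
  01101  (13)
  -----
  10101  (21)
The overall nim-sum is X = 21. A row of size p has a winning move iff p XOR X < p (reduce it to p XOR X).
  6: 6 XOR 21 = 19 ≥ 6 — no move.
  4: 4 XOR 21 = 17 ≥ 4 — no move.
  21: 21 XOR 21 = 0 < 21 — winning move (to 0).
  3: 3 XOR 21 = 22 ≥ 3 — no move.
  12: 12 XOR 21 = 25 ≥ 12 — no move.
  13: 13 XOR 21 = 24 ≥ 13 — no move.
That gives 1 winning move.

1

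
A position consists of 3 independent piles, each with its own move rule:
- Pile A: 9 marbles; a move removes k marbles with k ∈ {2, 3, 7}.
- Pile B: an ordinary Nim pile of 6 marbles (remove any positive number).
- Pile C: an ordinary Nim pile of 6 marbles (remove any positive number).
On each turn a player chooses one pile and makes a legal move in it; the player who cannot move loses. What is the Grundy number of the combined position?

Grundy values for pile A (subtraction set {2, 3, 7}):
k:     0  1  2  3  4  5  6  7  8  9
g(k):  0  0  1  1  2  0  0  1  1  2
So g(9) = 2.
Pile B is a plain Nim pile of size 6, so its Grundy value is 6.
Pile C is a plain Nim pile of size 6, so its Grundy value is 6.
By the Sprague-Grundy theorem, the Grundy value of a sum of independent games is the XOR of the component values.
Combined value = 2 ⊕ 6 ⊕ 6 = 2.

2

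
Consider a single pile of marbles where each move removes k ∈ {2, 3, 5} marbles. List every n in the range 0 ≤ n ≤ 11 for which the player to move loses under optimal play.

0, 1, 7, 8

Build the Grundy sequence with g(k) = mex{g(k−s) : s ∈ {2, 3, 5}, s ≤ k}:
g(0) = mex{} = 0
g(1) = mex{} = 0
g(2) = mex{0} = 1
g(3) = mex{0} = 1
g(4) = mex{0,1} = 2
g(5) = mex{0,1} = 2
g(6) = mex{0,1,2} = 3
g(7) = mex{1,2} = 0
g(8) = mex{1,2,3} = 0
g(9) = mex{0,2,3} = 1
g(10) = mex{0,2} = 1
g(11) = mex{0,1,3} = 2
The P-positions (g = 0) in 0..11 are 0, 1, 7, 8.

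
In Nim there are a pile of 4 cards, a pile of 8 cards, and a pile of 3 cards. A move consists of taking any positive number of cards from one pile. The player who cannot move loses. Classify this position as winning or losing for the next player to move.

Winning position

Nim-sum: 4 ^ 8 ^ 3 = 15.
The nim-sum is 15 ≠ 0, so this is an N-position: the player to move can win.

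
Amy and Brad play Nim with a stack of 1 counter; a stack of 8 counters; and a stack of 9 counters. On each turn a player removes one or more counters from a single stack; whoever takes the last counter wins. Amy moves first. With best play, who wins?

Brad wins

Write each in binary and XOR column by column:
  0001  (1)
  1000  (8)
  1001  (9)
  ----
  0000  (0)
The nim-sum is 0, so this is a P-position: the player to move is in a losing position under optimal play; Amy is about to move from it and so loses — Brad wins.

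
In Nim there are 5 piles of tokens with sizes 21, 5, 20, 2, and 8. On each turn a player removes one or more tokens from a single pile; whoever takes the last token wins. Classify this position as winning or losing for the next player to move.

Nim-sum: 21 XOR 5 XOR 20 XOR 2 XOR 8 = 14.
The nim-sum is 14 ≠ 0, so this is an N-position: the player to move can win.

Winning position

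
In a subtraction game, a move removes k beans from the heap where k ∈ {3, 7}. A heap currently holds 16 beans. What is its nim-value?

Grundy values for subtraction set {3, 7}:
k:     0  1  2  3  4  5  6  7  8  9 10 11 12 13 14 15 16
g(k):  0  0  0  1  1  1  0  2  2  1  0  0  0  1  1  1  0
So g(16) = 0.

0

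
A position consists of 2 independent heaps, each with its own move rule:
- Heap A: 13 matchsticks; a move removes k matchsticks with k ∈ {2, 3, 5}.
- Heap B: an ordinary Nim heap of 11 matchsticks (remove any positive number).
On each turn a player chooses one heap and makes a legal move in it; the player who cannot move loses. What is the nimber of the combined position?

Build the Grundy sequence for heap A with g(k) = mex{g(k−s) : s ∈ {2, 3, 5}, s ≤ k}:
g(0) = mex{} = 0
g(1) = mex{} = 0
g(2) = mex{0} = 1
g(3) = mex{0} = 1
g(4) = mex{0,1} = 2
g(5) = mex{0,1} = 2
g(6) = mex{0,1,2} = 3
g(7) = mex{1,2} = 0
g(8) = mex{1,2,3} = 0
g(9) = mex{0,2,3} = 1
g(10) = mex{0,2} = 1
g(11) = mex{0,1,3} = 2
g(12) = mex{0,1} = 2
g(13) = mex{0,1,2} = 3
So g(13) = 3.
Heap B is a plain Nim heap of size 11, so its Grundy value is 11.
By the Sprague-Grundy theorem, the Grundy value of a sum of independent games is the XOR of the component values.
Combined value = 3 ⊕ 11 = 8.

8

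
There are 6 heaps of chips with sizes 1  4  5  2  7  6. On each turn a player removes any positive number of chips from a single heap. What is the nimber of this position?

3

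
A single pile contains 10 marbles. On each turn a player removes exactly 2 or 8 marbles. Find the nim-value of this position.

0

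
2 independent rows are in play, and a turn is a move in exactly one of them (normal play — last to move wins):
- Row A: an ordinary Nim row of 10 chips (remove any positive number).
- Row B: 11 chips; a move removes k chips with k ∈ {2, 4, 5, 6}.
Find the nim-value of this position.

Row A is a plain Nim row of size 10, so its Grundy value is 10.
For row B, compute g(0), g(1), … with moves {2, 4, 5, 6}:
k:     0  1  2  3  4  5  6  7  8  9 10 11
g(k):  0  0  1  1  2  2  3  3  0  0  1  1
So g(11) = 1.
By the Sprague-Grundy theorem, the Grundy value of a sum of independent games is the XOR of the component values.
Combined value = 10 XOR 1 = 11.

11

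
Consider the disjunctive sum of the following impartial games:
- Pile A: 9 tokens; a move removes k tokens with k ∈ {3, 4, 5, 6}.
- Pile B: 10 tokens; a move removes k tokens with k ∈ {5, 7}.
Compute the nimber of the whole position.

2

Build the Grundy sequence for pile A with g(k) = mex{g(k−s) : s ∈ {3, 4, 5, 6}, s ≤ k}:
k:     0  1  2  3  4  5  6  7  8  9
g(k):  0  0  0  1  1  1  2  2  2  0
So g(9) = 0.
Grundy values for pile B (subtraction set {5, 7}):
g(0) = mex{} = 0
g(1) = mex{} = 0
g(2) = mex{} = 0
g(3) = mex{} = 0
g(4) = mex{} = 0
g(5) = mex{0} = 1
g(6) = mex{0} = 1
g(7) = mex{0} = 1
g(8) = mex{0} = 1
g(9) = mex{0} = 1
g(10) = mex{0,1} = 2
So g(10) = 2.
The value of a disjunctive sum is the nim-sum of the parts.
Combined value = 0 XOR 2 = 2.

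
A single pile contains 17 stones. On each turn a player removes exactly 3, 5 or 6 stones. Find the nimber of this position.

Grundy values for subtraction set {3, 5, 6}:
k:     0  1  2  3  4  5  6  7  8  9 10 11 12 13 14 15 16 17
g(k):  0  0  0  1  1  1  2  2  2  0  0  0  1  1  1  2  2  2
So g(17) = 2.

2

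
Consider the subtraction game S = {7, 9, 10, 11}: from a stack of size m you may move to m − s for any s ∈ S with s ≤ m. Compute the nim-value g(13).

1

Grundy values for subtraction set {7, 9, 10, 11}:
k:     0  1  2  3  4  5  6  7  8  9 10 11 12 13
g(k):  0  0  0  0  0  0  0  1  1  1  1  1  1  1
So g(13) = 1.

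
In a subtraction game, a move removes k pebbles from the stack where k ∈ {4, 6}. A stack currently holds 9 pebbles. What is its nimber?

2

Grundy values for subtraction set {4, 6}:
k:     0  1  2  3  4  5  6  7  8  9
g(k):  0  0  0  0  1  1  1  1  2  2
So g(9) = 2.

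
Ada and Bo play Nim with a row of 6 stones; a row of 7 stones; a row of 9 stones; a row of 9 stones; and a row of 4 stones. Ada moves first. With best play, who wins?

Ada wins

Write each in binary and XOR column by column:
  0110  (6)
  0111  (7)
  1001  (9)
  1001  (9)
  0100  (4)
  ----
  0101  (5)
The nim-sum is 5 ≠ 0, so this is an N-position: the player to move can win; Ada has a winning move.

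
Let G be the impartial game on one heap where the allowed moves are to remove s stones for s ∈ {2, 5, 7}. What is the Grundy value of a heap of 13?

0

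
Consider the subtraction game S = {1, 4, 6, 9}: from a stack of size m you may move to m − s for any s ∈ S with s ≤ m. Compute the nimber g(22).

0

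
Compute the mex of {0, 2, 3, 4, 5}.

0 is in the set but 1 is not, so the mex is 1.

1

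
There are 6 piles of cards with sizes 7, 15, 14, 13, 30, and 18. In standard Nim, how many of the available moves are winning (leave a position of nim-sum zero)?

Write each in binary and XOR column by column:
  00111  (7)
  01111  (15)
  01110  (14)
  01101  (13)
  11110  (30)
  10010  (18)
  -----
  00111  (7)
The overall nim-sum is X = 7. A pile of size p has a winning move iff p XOR X < p (reduce it to p XOR X).
  7: 7 XOR 7 = 0 < 7 — winning move (to 0).
  15: 15 XOR 7 = 8 < 15 — winning move (to 8).
  14: 14 XOR 7 = 9 < 14 — winning move (to 9).
  13: 13 XOR 7 = 10 < 13 — winning move (to 10).
  30: 30 XOR 7 = 25 < 30 — winning move (to 25).
  18: 18 XOR 7 = 21 ≥ 18 — no move.
That gives 5 winning moves.

5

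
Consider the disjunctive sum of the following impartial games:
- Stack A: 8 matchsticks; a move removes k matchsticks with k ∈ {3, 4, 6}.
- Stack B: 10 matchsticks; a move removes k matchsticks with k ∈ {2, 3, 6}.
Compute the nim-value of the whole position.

Grundy values for stack A (subtraction set {3, 4, 6}):
k:     0  1  2  3  4  5  6  7  8
g(k):  0  0  0  1  1  1  2  2  2
So g(8) = 2.
For stack B, compute g(0), g(1), … with moves {2, 3, 6}:
k:     0  1  2  3  4  5  6  7  8  9 10
g(k):  0  0  1  1  2  0  3  1  2  0  0
So g(10) = 0.
By the Sprague-Grundy theorem, the Grundy value of a sum of independent games is the XOR of the component values.
Combined value = 2 ⊕ 0 = 2.

2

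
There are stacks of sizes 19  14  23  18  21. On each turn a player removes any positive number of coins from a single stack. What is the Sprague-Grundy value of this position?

13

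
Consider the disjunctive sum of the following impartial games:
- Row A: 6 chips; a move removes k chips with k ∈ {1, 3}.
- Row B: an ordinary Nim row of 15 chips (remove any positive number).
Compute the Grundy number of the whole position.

For row A, compute g(0), g(1), … with moves {1, 3}:
k:     0  1  2  3  4  5  6
g(k):  0  1  0  1  0  1  0
So g(6) = 0.
Row B is a plain Nim row of size 15, so its Grundy value is 15.
By the Sprague-Grundy theorem, the Grundy value of a sum of independent games is the XOR of the component values.
Combined value = 0 ⊕ 15 = 15.

15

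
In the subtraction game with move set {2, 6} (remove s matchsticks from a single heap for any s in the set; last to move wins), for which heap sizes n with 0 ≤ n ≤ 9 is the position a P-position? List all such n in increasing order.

0, 1, 4, 5, 8, 9

Build the Grundy sequence with g(k) = mex{g(k−s) : s ∈ {2, 6}, s ≤ k}:
k:     0  1  2  3  4  5  6  7  8  9
g(k):  0  0  1  1  0  0  1  1  0  0
The P-positions (g = 0) in 0..9 are 0, 1, 4, 5, 8, 9.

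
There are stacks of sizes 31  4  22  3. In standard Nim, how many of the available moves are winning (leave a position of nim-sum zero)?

1

Bitwise XOR of the heap sizes:
  11111  (31)
  00100  (4)
  10110  (22)
  00011  (3)
  -----
  01110  (14)
The overall nim-sum is X = 14. A stack of size p has a winning move iff p XOR X < p (reduce it to p XOR X).
  31: 31 XOR 14 = 17 < 31 — winning move (to 17).
  4: 4 XOR 14 = 10 ≥ 4 — no move.
  22: 22 XOR 14 = 24 ≥ 22 — no move.
  3: 3 XOR 14 = 13 ≥ 3 — no move.
That gives 1 winning move.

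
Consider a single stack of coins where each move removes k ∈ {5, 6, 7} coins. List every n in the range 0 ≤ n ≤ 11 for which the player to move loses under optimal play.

0, 1, 2, 3, 4

Build the Grundy sequence with g(k) = mex{g(k−s) : s ∈ {5, 6, 7}, s ≤ k}:
k:     0  1  2  3  4  5  6  7  8  9 10 11
g(k):  0  0  0  0  0  1  1  1  1  1  2  2
The P-positions (g = 0) in 0..11 are 0, 1, 2, 3, 4.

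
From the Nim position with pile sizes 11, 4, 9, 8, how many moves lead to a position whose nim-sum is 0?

3

Compute the nim-sum pairwise:
11 ^ 4 = 15
15 ^ 9 = 6
6 ^ 8 = 14
The overall nim-sum is X = 14. A pile of size p has a winning move iff p XOR X < p (reduce it to p XOR X).
  11: 11 XOR 14 = 5 < 11 — winning move (to 5).
  4: 4 XOR 14 = 10 ≥ 4 — no move.
  9: 9 XOR 14 = 7 < 9 — winning move (to 7).
  8: 8 XOR 14 = 6 < 8 — winning move (to 6).
That gives 3 winning moves.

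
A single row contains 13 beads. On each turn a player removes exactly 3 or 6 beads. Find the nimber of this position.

Compute g(0), g(1), … for moves {3, 6}:
k:     0  1  2  3  4  5  6  7  8  9 10 11 12 13
g(k):  0  0  0  1  1  1  2  2  2  0  0  0  1  1
So g(13) = 1.

1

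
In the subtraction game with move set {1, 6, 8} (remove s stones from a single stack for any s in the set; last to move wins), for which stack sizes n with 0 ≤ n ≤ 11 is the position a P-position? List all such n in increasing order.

0, 2, 4, 7, 9, 11

Compute g(0), g(1), … for moves {1, 6, 8}:
k:     0  1  2  3  4  5  6  7  8  9 10 11
g(k):  0  1  0  1  0  1  2  0  1  0  1  0
The P-positions (g = 0) in 0..11 are 0, 2, 4, 7, 9, 11.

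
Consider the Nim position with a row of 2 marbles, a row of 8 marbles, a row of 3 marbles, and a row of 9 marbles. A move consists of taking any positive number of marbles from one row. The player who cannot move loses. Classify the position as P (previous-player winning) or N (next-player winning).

P-position

Write each in binary and XOR column by column:
  0010  (2)
  1000  (8)
  0011  (3)
  1001  (9)
  ----
  0000  (0)
The nim-sum is 0, so this is a P-position: the player to move is in a losing position under optimal play.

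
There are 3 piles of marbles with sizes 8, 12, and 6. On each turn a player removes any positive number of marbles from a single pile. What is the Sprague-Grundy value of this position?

2

Nim-sum: 8 ⊕ 12 ⊕ 6 = 2.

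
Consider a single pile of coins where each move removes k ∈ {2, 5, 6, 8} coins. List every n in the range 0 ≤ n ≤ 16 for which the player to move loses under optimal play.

0, 1, 4, 11, 14, 15

Build the Grundy sequence with g(k) = mex{g(k−s) : s ∈ {2, 5, 6, 8}, s ≤ k}:
k:     0  1  2  3  4  5  6  7  8  9 10 11 12 13 14 15 16
g(k):  0  0  1  1  0  2  1  3  2  2  3  0  2  1  0  0  1
The P-positions (g = 0) in 0..16 are 0, 1, 4, 11, 14, 15.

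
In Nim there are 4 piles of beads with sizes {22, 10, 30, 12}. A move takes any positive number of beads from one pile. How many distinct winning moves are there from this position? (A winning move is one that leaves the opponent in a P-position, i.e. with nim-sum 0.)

3

Write each in binary and XOR column by column:
  10110  (22)
  01010  (10)
  11110  (30)
  01100  (12)
  -----
  01110  (14)
The overall nim-sum is X = 14. A pile of size p has a winning move iff p XOR X < p (reduce it to p XOR X).
  22: 22 XOR 14 = 24 ≥ 22 — no move.
  10: 10 XOR 14 = 4 < 10 — winning move (to 4).
  30: 30 XOR 14 = 16 < 30 — winning move (to 16).
  12: 12 XOR 14 = 2 < 12 — winning move (to 2).
That gives 3 winning moves.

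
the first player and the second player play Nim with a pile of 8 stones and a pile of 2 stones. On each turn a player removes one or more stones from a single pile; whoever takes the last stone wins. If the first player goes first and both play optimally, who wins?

the first player wins

Nim-sum: 8 XOR 2 = 10.
The nim-sum is 10 ≠ 0, so this is an N-position: the player to move can win; the first player has a winning move.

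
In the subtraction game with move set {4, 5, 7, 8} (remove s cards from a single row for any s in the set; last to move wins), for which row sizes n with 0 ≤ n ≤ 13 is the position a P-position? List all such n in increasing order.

0, 1, 2, 3, 12, 13

Build the Grundy sequence with g(k) = mex{g(k−s) : s ∈ {4, 5, 7, 8}, s ≤ k}:
k:     0  1  2  3  4  5  6  7  8  9 10 11 12 13
g(k):  0  0  0  0  1  1  1  1  2  2  2  2  0  0
The P-positions (g = 0) in 0..13 are 0, 1, 2, 3, 12, 13.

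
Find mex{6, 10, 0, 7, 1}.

The values 0, 1 are all present; 2 is the first non-negative integer missing from the set.

2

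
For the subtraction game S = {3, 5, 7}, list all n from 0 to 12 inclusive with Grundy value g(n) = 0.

0, 1, 2, 10, 11, 12

Compute g(0), g(1), … for moves {3, 5, 7}:
g(0) = mex{} = 0
g(1) = mex{} = 0
g(2) = mex{} = 0
g(3) = mex{0} = 1
g(4) = mex{0} = 1
g(5) = mex{0} = 1
g(6) = mex{0,1} = 2
g(7) = mex{0,1} = 2
g(8) = mex{0,1} = 2
g(9) = mex{0,1,2} = 3
g(10) = mex{1,2} = 0
g(11) = mex{1,2} = 0
g(12) = mex{1,2,3} = 0
The P-positions (g = 0) in 0..12 are 0, 1, 2, 10, 11, 12.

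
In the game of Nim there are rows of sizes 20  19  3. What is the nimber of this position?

4

Compute the nim-sum pairwise:
20 ⊕ 19 = 7
7 ⊕ 3 = 4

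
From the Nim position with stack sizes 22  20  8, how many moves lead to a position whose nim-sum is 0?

In binary:
  10110  (22)
  10100  (20)
  01000  (8)
  -----
  01010  (10)
The overall nim-sum is X = 10. A stack of size p has a winning move iff p XOR X < p (reduce it to p XOR X).
  22: 22 XOR 10 = 28 ≥ 22 — no move.
  20: 20 XOR 10 = 30 ≥ 20 — no move.
  8: 8 XOR 10 = 2 < 8 — winning move (to 2).
That gives 1 winning move.

1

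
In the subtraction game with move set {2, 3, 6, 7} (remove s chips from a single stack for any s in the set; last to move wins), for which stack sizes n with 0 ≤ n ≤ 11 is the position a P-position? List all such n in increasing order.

0, 1, 5, 9, 10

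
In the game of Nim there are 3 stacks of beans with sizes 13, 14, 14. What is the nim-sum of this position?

Bitwise XOR of the heap sizes:
  1101  (13)
  1110  (14)
  1110  (14)
  ----
  1101  (13)

13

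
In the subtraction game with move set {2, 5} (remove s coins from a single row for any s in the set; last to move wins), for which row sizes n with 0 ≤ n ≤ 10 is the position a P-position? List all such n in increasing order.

Build the Grundy sequence with g(k) = mex{g(k−s) : s ∈ {2, 5}, s ≤ k}:
k:     0  1  2  3  4  5  6  7  8  9 10
g(k):  0  0  1  1  0  2  1  0  0  1  1
The P-positions (g = 0) in 0..10 are 0, 1, 4, 7, 8.

0, 1, 4, 7, 8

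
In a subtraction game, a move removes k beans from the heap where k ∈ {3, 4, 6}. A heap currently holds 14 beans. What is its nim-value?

Grundy values for subtraction set {3, 4, 6}:
g(0) = mex{} = 0
g(1) = mex{} = 0
g(2) = mex{} = 0
g(3) = mex{0} = 1
g(4) = mex{0} = 1
g(5) = mex{0} = 1
g(6) = mex{0,1} = 2
g(7) = mex{0,1} = 2
g(8) = mex{0,1} = 2
g(9) = mex{1,2} = 0
g(10) = mex{1,2} = 0
g(11) = mex{1,2} = 0
g(12) = mex{0,2} = 1
g(13) = mex{0,2} = 1
g(14) = mex{0,2} = 1
So g(14) = 1.

1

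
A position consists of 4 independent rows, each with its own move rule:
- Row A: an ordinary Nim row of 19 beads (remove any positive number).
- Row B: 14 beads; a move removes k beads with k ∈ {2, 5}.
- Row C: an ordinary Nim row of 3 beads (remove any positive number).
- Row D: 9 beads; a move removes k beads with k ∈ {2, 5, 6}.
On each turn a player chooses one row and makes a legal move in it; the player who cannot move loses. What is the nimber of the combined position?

Row A is a plain Nim row of size 19, so its Grundy value is 19.
Grundy values for row B (subtraction set {2, 5}):
g(0) = mex{} = 0
g(1) = mex{} = 0
g(2) = mex{0} = 1
g(3) = mex{0} = 1
g(4) = mex{1} = 0
g(5) = mex{0,1} = 2
g(6) = mex{0} = 1
g(7) = mex{1,2} = 0
g(8) = mex{1} = 0
g(9) = mex{0} = 1
g(10) = mex{0,2} = 1
g(11) = mex{1} = 0
g(12) = mex{0,1} = 2
g(13) = mex{0} = 1
g(14) = mex{1,2} = 0
So g(14) = 0.
Row C is a plain Nim row of size 3, so its Grundy value is 3.
Grundy values for row D (subtraction set {2, 5, 6}):
g(0) = mex{} = 0
g(1) = mex{} = 0
g(2) = mex{0} = 1
g(3) = mex{0} = 1
g(4) = mex{1} = 0
g(5) = mex{0,1} = 2
g(6) = mex{0} = 1
g(7) = mex{0,1,2} = 3
g(8) = mex{1} = 0
g(9) = mex{0,1,3} = 2
So g(9) = 2.
By the Sprague-Grundy theorem, the Grundy value of a sum of independent games is the XOR of the component values.
Combined value = 19 ⊕ 0 ⊕ 3 ⊕ 2 = 18.

18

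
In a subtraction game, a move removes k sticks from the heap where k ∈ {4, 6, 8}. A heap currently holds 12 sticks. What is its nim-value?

Grundy values for subtraction set {4, 6, 8}:
g(0) = mex{} = 0
g(1) = mex{} = 0
g(2) = mex{} = 0
g(3) = mex{} = 0
g(4) = mex{0} = 1
g(5) = mex{0} = 1
g(6) = mex{0} = 1
g(7) = mex{0} = 1
g(8) = mex{0,1} = 2
g(9) = mex{0,1} = 2
g(10) = mex{0,1} = 2
g(11) = mex{0,1} = 2
g(12) = mex{1,2} = 0
So g(12) = 0.

0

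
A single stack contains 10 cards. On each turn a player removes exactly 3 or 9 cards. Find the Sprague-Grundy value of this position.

1

Grundy values for subtraction set {3, 9}:
g(0) = mex{} = 0
g(1) = mex{} = 0
g(2) = mex{} = 0
g(3) = mex{0} = 1
g(4) = mex{0} = 1
g(5) = mex{0} = 1
g(6) = mex{1} = 0
g(7) = mex{1} = 0
g(8) = mex{1} = 0
g(9) = mex{0} = 1
g(10) = mex{0} = 1
So g(10) = 1.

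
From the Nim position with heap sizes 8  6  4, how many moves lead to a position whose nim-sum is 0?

1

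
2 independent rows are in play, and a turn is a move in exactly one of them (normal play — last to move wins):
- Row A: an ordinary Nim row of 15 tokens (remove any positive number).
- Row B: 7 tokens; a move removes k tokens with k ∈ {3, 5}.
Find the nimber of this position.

13

Row A is a plain Nim row of size 15, so its Grundy value is 15.
Build the Grundy sequence for row B with g(k) = mex{g(k−s) : s ∈ {3, 5}, s ≤ k}:
k:     0  1  2  3  4  5  6  7
g(k):  0  0  0  1  1  1  2  2
So g(7) = 2.
The value of a disjunctive sum is the nim-sum of the parts.
Combined value = 15 ⊕ 2 = 13.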